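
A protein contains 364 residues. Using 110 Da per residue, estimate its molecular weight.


MW = n_residues * 110 Da
MW = 364 * 110
MW = 40040 Da

40040 Da


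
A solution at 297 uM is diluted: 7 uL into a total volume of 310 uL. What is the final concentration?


C2 = C1 * V1 / V2
C2 = 297 * 7 / 310
C2 = 6.7065 uM

6.7065 uM


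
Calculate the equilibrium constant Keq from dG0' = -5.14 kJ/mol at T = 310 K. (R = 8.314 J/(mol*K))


Keq = exp(-dG0 * 1000 / (R * T))
Keq = exp(-(-5.14) * 1000 / (8.314 * 310))
Keq = 7.3471

7.3471


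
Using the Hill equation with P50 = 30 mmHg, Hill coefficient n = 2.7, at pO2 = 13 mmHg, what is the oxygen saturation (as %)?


Y = pO2^n / (P50^n + pO2^n)
Y = 13^2.7 / (30^2.7 + 13^2.7)
Y = 9.47%

9.47%


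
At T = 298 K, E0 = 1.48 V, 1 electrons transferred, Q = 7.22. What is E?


E = E0 - (RT/nF) * ln(Q)
E = 1.48 - (8.314 * 298 / (1 * 96485)) * ln(7.22)
E = 1.4292 V

1.4292 V


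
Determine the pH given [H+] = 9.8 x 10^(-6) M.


pH = -log10([H+])
pH = -log10(9.8 x 10^(-6))
pH = 5.0088

5.0088


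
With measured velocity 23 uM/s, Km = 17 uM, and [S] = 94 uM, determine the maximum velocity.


Vmax = v * (Km + [S]) / [S]
Vmax = 23 * (17 + 94) / 94
Vmax = 27.1596 uM/s

27.1596 uM/s


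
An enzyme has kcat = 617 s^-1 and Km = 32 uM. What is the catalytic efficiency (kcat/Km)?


Catalytic efficiency = kcat / Km
= 617 / 32
= 19.2812 uM^-1*s^-1

19.2812 uM^-1*s^-1


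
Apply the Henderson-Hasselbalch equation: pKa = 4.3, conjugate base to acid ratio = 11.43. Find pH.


pH = pKa + log10([A-]/[HA])
pH = 4.3 + log10(11.43)
pH = 5.358

5.358


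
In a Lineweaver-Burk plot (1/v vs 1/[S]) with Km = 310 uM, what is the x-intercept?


x-intercept = -1/Km
= -1/310
= -0.0032 1/uM

-0.0032 1/uM


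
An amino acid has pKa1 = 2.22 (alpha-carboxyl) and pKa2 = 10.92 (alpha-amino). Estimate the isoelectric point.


pI = (pKa1 + pKa2) / 2
pI = (2.22 + 10.92) / 2
pI = 6.57

6.57


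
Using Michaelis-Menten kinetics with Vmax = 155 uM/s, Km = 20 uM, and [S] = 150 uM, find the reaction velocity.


v = Vmax * [S] / (Km + [S])
v = 155 * 150 / (20 + 150)
v = 136.7647 uM/s

136.7647 uM/s


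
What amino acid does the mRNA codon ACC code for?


Standard genetic code lookup.
Codon ACC -> Thr

Thr


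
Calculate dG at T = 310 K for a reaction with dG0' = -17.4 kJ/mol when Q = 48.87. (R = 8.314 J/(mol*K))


dG = dG0' + RT * ln(Q) / 1000
dG = -17.4 + 8.314 * 310 * ln(48.87) / 1000
dG = -7.3763 kJ/mol

-7.3763 kJ/mol


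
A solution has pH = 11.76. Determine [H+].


[H+] = 10^(-pH)
[H+] = 10^(-11.76)
[H+] = 1.738e-12 M

1.738e-12 M


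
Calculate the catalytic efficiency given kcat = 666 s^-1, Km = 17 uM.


Catalytic efficiency = kcat / Km
= 666 / 17
= 39.1765 uM^-1*s^-1

39.1765 uM^-1*s^-1


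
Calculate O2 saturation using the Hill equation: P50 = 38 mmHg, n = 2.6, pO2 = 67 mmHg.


Y = pO2^n / (P50^n + pO2^n)
Y = 67^2.6 / (38^2.6 + 67^2.6)
Y = 81.37%

81.37%


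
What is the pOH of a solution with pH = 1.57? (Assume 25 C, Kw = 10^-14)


pOH = 14 - pH
pOH = 14 - 1.57
pOH = 12.43

12.43


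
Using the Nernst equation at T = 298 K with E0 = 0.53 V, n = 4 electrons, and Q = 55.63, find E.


E = E0 - (RT/nF) * ln(Q)
E = 0.53 - (8.314 * 298 / (4 * 96485)) * ln(55.63)
E = 0.5042 V

0.5042 V


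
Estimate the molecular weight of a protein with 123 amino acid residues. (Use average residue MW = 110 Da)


MW = n_residues * 110 Da
MW = 123 * 110
MW = 13530 Da

13530 Da


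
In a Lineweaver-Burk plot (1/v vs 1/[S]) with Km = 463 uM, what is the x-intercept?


x-intercept = -1/Km
= -1/463
= -0.0022 1/uM

-0.0022 1/uM


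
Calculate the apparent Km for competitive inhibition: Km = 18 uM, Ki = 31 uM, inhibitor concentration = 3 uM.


Km_app = Km * (1 + [I]/Ki)
Km_app = 18 * (1 + 3/31)
Km_app = 19.7419 uM

19.7419 uM


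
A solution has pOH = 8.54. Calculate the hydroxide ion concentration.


[OH-] = 10^(-pOH)
[OH-] = 10^(-8.54)
[OH-] = 2.884e-09 M

2.884e-09 M


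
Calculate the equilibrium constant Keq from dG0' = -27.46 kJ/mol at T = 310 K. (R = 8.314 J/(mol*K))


Keq = exp(-dG0 * 1000 / (R * T))
Keq = exp(-(-27.46) * 1000 / (8.314 * 310))
Keq = 42378.4653

42378.4653


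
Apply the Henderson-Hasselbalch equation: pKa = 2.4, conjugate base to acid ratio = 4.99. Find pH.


pH = pKa + log10([A-]/[HA])
pH = 2.4 + log10(4.99)
pH = 3.0981

3.0981


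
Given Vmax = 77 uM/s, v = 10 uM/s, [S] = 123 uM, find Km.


Km = [S] * (Vmax - v) / v
Km = 123 * (77 - 10) / 10
Km = 824.1 uM

824.1 uM


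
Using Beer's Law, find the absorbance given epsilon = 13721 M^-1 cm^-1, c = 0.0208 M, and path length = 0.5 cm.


A = epsilon * c * l
A = 13721 * 0.0208 * 0.5
A = 142.6984

142.6984


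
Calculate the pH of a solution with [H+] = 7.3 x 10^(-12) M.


pH = -log10([H+])
pH = -log10(7.3 x 10^(-12))
pH = 11.1367

11.1367


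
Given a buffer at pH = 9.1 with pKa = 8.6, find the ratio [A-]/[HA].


[A-]/[HA] = 10^(pH - pKa)
= 10^(9.1 - 8.6)
= 3.1623

3.1623


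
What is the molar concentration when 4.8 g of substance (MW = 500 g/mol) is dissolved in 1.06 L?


C = (mass / MW) / volume
C = (4.8 / 500) / 1.06
C = 0.0091 M

0.0091 M


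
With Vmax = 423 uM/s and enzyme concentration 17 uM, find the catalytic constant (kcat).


kcat = Vmax / [E]t
kcat = 423 / 17
kcat = 24.8824 s^-1

24.8824 s^-1


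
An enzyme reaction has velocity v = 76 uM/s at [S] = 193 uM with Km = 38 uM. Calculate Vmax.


Vmax = v * (Km + [S]) / [S]
Vmax = 76 * (38 + 193) / 193
Vmax = 90.9637 uM/s

90.9637 uM/s


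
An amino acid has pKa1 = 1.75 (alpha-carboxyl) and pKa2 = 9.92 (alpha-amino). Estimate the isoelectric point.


pI = (pKa1 + pKa2) / 2
pI = (1.75 + 9.92) / 2
pI = 5.835

5.835


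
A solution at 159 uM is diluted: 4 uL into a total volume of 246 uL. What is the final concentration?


C2 = C1 * V1 / V2
C2 = 159 * 4 / 246
C2 = 2.5854 uM

2.5854 uM


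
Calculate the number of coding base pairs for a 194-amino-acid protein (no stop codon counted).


Each amino acid = 1 codon = 3 bp
bp = 194 * 3 = 582 bp

582 bp


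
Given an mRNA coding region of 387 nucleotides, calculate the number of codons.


codons = nucleotides / 3
codons = 387 / 3 = 129

129


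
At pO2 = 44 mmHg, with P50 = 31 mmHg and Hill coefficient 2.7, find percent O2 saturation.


Y = pO2^n / (P50^n + pO2^n)
Y = 44^2.7 / (31^2.7 + 44^2.7)
Y = 72.02%

72.02%


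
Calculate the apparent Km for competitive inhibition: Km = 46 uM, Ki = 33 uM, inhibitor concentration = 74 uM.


Km_app = Km * (1 + [I]/Ki)
Km_app = 46 * (1 + 74/33)
Km_app = 149.1515 uM

149.1515 uM


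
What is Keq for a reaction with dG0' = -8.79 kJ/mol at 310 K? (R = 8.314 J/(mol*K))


Keq = exp(-dG0 * 1000 / (R * T))
Keq = exp(-(-8.79) * 1000 / (8.314 * 310))
Keq = 30.2802

30.2802


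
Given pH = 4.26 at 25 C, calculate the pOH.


pOH = 14 - pH
pOH = 14 - 4.26
pOH = 9.74

9.74


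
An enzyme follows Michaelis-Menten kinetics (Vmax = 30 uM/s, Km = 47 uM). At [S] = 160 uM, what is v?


v = Vmax * [S] / (Km + [S])
v = 30 * 160 / (47 + 160)
v = 23.1884 uM/s

23.1884 uM/s


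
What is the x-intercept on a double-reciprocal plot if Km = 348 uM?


x-intercept = -1/Km
= -1/348
= -0.0029 1/uM

-0.0029 1/uM


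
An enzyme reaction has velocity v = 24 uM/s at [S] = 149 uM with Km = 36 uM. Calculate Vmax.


Vmax = v * (Km + [S]) / [S]
Vmax = 24 * (36 + 149) / 149
Vmax = 29.7987 uM/s

29.7987 uM/s


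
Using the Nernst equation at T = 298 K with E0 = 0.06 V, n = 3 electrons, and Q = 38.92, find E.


E = E0 - (RT/nF) * ln(Q)
E = 0.06 - (8.314 * 298 / (3 * 96485)) * ln(38.92)
E = 0.0287 V

0.0287 V


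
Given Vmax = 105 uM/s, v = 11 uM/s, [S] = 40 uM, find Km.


Km = [S] * (Vmax - v) / v
Km = 40 * (105 - 11) / 11
Km = 341.8182 uM

341.8182 uM


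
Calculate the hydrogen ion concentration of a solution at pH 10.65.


[H+] = 10^(-pH)
[H+] = 10^(-10.65)
[H+] = 2.239e-11 M

2.239e-11 M


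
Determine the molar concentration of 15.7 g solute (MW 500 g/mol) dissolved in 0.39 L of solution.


C = (mass / MW) / volume
C = (15.7 / 500) / 0.39
C = 0.0805 M

0.0805 M


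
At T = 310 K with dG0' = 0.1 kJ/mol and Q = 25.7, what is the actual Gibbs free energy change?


dG = dG0' + RT * ln(Q) / 1000
dG = 0.1 + 8.314 * 310 * ln(25.7) / 1000
dG = 8.4673 kJ/mol

8.4673 kJ/mol


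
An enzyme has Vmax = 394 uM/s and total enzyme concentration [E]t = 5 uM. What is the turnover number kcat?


kcat = Vmax / [E]t
kcat = 394 / 5
kcat = 78.8 s^-1

78.8 s^-1


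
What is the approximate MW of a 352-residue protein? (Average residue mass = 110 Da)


MW = n_residues * 110 Da
MW = 352 * 110
MW = 38720 Da

38720 Da


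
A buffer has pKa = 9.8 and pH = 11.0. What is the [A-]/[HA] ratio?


[A-]/[HA] = 10^(pH - pKa)
= 10^(11.0 - 9.8)
= 15.8489

15.8489


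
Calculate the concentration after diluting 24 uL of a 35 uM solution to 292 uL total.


C2 = C1 * V1 / V2
C2 = 35 * 24 / 292
C2 = 2.8767 uM

2.8767 uM


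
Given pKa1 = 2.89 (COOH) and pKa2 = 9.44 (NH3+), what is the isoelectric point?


pI = (pKa1 + pKa2) / 2
pI = (2.89 + 9.44) / 2
pI = 6.165

6.165


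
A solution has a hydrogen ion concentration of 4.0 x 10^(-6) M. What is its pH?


pH = -log10([H+])
pH = -log10(4.0 x 10^(-6))
pH = 5.3979

5.3979


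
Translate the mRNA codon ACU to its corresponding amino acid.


Standard genetic code lookup.
Codon ACU -> Thr

Thr


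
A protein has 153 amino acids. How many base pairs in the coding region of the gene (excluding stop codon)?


Each amino acid = 1 codon = 3 bp
bp = 153 * 3 = 459 bp

459 bp


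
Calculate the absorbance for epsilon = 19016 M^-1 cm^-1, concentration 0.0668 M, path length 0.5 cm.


A = epsilon * c * l
A = 19016 * 0.0668 * 0.5
A = 635.1344

635.1344


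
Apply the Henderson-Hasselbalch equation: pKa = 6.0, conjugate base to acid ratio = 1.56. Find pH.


pH = pKa + log10([A-]/[HA])
pH = 6.0 + log10(1.56)
pH = 6.1931

6.1931


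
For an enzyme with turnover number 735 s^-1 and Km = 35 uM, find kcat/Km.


Catalytic efficiency = kcat / Km
= 735 / 35
= 21.0 uM^-1*s^-1

21.0 uM^-1*s^-1


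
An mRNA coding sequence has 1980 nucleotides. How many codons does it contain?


codons = nucleotides / 3
codons = 1980 / 3 = 660

660


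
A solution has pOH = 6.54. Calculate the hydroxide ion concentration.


[OH-] = 10^(-pOH)
[OH-] = 10^(-6.54)
[OH-] = 2.884e-07 M

2.884e-07 M


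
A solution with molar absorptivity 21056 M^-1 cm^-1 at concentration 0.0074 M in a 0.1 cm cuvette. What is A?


A = epsilon * c * l
A = 21056 * 0.0074 * 0.1
A = 15.5814

15.5814


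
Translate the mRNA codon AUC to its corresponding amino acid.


Standard genetic code lookup.
Codon AUC -> Ile

Ile


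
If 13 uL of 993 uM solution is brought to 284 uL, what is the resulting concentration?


C2 = C1 * V1 / V2
C2 = 993 * 13 / 284
C2 = 45.4542 uM

45.4542 uM


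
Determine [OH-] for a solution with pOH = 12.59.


[OH-] = 10^(-pOH)
[OH-] = 10^(-12.59)
[OH-] = 2.570e-13 M

2.570e-13 M


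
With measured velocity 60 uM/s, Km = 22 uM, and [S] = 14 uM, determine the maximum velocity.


Vmax = v * (Km + [S]) / [S]
Vmax = 60 * (22 + 14) / 14
Vmax = 154.2857 uM/s

154.2857 uM/s


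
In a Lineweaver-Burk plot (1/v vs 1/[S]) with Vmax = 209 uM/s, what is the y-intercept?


y-intercept = 1/Vmax
= 1/209
= 0.0048 s/uM

0.0048 s/uM


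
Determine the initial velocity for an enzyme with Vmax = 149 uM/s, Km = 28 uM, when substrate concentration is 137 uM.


v = Vmax * [S] / (Km + [S])
v = 149 * 137 / (28 + 137)
v = 123.7152 uM/s

123.7152 uM/s


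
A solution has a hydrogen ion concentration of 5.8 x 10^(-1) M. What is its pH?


pH = -log10([H+])
pH = -log10(5.8 x 10^(-1))
pH = 0.2366

0.2366


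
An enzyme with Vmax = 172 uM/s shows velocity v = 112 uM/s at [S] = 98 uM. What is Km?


Km = [S] * (Vmax - v) / v
Km = 98 * (172 - 112) / 112
Km = 52.5 uM

52.5 uM


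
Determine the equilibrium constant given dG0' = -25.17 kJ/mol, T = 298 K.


Keq = exp(-dG0 * 1000 / (R * T))
Keq = exp(-(-25.17) * 1000 / (8.314 * 298))
Keq = 25826.0687

25826.0687


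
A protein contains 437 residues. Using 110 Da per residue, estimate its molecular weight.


MW = n_residues * 110 Da
MW = 437 * 110
MW = 48070 Da

48070 Da


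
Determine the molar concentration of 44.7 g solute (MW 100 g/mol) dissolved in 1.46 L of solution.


C = (mass / MW) / volume
C = (44.7 / 100) / 1.46
C = 0.3062 M

0.3062 M


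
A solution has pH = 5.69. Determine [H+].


[H+] = 10^(-pH)
[H+] = 10^(-5.69)
[H+] = 2.042e-06 M

2.042e-06 M


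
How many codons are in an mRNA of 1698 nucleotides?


codons = nucleotides / 3
codons = 1698 / 3 = 566

566


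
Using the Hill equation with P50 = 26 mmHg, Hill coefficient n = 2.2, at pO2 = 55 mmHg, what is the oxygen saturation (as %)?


Y = pO2^n / (P50^n + pO2^n)
Y = 55^2.2 / (26^2.2 + 55^2.2)
Y = 83.87%

83.87%


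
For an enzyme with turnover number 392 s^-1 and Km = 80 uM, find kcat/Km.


Catalytic efficiency = kcat / Km
= 392 / 80
= 4.9 uM^-1*s^-1

4.9 uM^-1*s^-1


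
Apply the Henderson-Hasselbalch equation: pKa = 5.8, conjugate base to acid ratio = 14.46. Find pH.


pH = pKa + log10([A-]/[HA])
pH = 5.8 + log10(14.46)
pH = 6.9602

6.9602


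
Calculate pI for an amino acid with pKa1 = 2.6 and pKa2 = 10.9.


pI = (pKa1 + pKa2) / 2
pI = (2.6 + 10.9) / 2
pI = 6.75

6.75


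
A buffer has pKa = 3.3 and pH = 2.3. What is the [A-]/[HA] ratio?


[A-]/[HA] = 10^(pH - pKa)
= 10^(2.3 - 3.3)
= 0.1

0.1


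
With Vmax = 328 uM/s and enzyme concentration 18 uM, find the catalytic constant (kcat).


kcat = Vmax / [E]t
kcat = 328 / 18
kcat = 18.2222 s^-1

18.2222 s^-1


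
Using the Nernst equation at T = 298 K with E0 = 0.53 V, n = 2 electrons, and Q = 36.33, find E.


E = E0 - (RT/nF) * ln(Q)
E = 0.53 - (8.314 * 298 / (2 * 96485)) * ln(36.33)
E = 0.4839 V

0.4839 V


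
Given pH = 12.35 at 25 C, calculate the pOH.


pOH = 14 - pH
pOH = 14 - 12.35
pOH = 1.65

1.65


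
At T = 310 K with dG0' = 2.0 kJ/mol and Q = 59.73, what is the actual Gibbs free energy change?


dG = dG0' + RT * ln(Q) / 1000
dG = 2.0 + 8.314 * 310 * ln(59.73) / 1000
dG = 12.5409 kJ/mol

12.5409 kJ/mol


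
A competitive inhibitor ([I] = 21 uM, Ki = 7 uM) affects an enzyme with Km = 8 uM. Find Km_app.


Km_app = Km * (1 + [I]/Ki)
Km_app = 8 * (1 + 21/7)
Km_app = 32.0 uM

32.0 uM


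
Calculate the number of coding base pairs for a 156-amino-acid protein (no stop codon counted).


Each amino acid = 1 codon = 3 bp
bp = 156 * 3 = 468 bp

468 bp


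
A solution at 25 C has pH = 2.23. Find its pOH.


pOH = 14 - pH
pOH = 14 - 2.23
pOH = 11.77

11.77


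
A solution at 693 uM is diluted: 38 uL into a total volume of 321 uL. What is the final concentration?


C2 = C1 * V1 / V2
C2 = 693 * 38 / 321
C2 = 82.0374 uM

82.0374 uM


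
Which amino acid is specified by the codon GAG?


Standard genetic code lookup.
Codon GAG -> Glu

Glu


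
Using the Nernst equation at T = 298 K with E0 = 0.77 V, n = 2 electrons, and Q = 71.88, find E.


E = E0 - (RT/nF) * ln(Q)
E = 0.77 - (8.314 * 298 / (2 * 96485)) * ln(71.88)
E = 0.7151 V

0.7151 V


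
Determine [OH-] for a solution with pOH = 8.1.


[OH-] = 10^(-pOH)
[OH-] = 10^(-8.1)
[OH-] = 7.943e-09 M

7.943e-09 M


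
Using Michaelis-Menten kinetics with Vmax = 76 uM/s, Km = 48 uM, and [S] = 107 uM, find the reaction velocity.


v = Vmax * [S] / (Km + [S])
v = 76 * 107 / (48 + 107)
v = 52.4645 uM/s

52.4645 uM/s


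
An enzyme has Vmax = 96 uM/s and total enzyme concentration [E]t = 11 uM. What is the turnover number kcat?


kcat = Vmax / [E]t
kcat = 96 / 11
kcat = 8.7273 s^-1

8.7273 s^-1


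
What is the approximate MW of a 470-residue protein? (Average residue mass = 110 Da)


MW = n_residues * 110 Da
MW = 470 * 110
MW = 51700 Da

51700 Da


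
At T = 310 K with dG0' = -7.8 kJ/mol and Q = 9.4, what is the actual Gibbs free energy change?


dG = dG0' + RT * ln(Q) / 1000
dG = -7.8 + 8.314 * 310 * ln(9.4) / 1000
dG = -2.0249 kJ/mol

-2.0249 kJ/mol


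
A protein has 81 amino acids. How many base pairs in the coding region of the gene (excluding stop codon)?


Each amino acid = 1 codon = 3 bp
bp = 81 * 3 = 243 bp

243 bp


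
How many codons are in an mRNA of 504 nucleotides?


codons = nucleotides / 3
codons = 504 / 3 = 168

168


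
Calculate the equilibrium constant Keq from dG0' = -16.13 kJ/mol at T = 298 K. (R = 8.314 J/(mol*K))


Keq = exp(-dG0 * 1000 / (R * T))
Keq = exp(-(-16.13) * 1000 / (8.314 * 298))
Keq = 672.0993

672.0993


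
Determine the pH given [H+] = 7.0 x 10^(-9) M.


pH = -log10([H+])
pH = -log10(7.0 x 10^(-9))
pH = 8.1549

8.1549


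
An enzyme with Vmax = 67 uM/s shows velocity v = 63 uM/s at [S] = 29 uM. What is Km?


Km = [S] * (Vmax - v) / v
Km = 29 * (67 - 63) / 63
Km = 1.8413 uM

1.8413 uM


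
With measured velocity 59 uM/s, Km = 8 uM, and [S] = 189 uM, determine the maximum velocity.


Vmax = v * (Km + [S]) / [S]
Vmax = 59 * (8 + 189) / 189
Vmax = 61.4974 uM/s

61.4974 uM/s


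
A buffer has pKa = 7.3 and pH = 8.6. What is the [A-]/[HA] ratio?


[A-]/[HA] = 10^(pH - pKa)
= 10^(8.6 - 7.3)
= 19.9526

19.9526


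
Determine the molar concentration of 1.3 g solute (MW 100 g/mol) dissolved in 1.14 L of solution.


C = (mass / MW) / volume
C = (1.3 / 100) / 1.14
C = 0.0114 M

0.0114 M


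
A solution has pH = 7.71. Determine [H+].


[H+] = 10^(-pH)
[H+] = 10^(-7.71)
[H+] = 1.950e-08 M

1.950e-08 M


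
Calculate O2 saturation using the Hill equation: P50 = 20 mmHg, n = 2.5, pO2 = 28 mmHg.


Y = pO2^n / (P50^n + pO2^n)
Y = 28^2.5 / (20^2.5 + 28^2.5)
Y = 69.87%

69.87%


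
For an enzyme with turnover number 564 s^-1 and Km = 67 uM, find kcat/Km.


Catalytic efficiency = kcat / Km
= 564 / 67
= 8.4179 uM^-1*s^-1

8.4179 uM^-1*s^-1


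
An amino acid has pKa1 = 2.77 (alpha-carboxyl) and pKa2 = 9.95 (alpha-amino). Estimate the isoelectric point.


pI = (pKa1 + pKa2) / 2
pI = (2.77 + 9.95) / 2
pI = 6.36

6.36


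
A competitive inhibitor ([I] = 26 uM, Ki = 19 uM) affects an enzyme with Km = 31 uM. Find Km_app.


Km_app = Km * (1 + [I]/Ki)
Km_app = 31 * (1 + 26/19)
Km_app = 73.4211 uM

73.4211 uM


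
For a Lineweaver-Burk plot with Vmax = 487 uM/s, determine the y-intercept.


y-intercept = 1/Vmax
= 1/487
= 0.0021 s/uM

0.0021 s/uM


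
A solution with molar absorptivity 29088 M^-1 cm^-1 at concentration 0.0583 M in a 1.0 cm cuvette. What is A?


A = epsilon * c * l
A = 29088 * 0.0583 * 1.0
A = 1695.8304

1695.8304


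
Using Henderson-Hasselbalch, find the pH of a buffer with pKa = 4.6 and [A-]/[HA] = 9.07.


pH = pKa + log10([A-]/[HA])
pH = 4.6 + log10(9.07)
pH = 5.5576

5.5576


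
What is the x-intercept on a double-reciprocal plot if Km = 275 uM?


x-intercept = -1/Km
= -1/275
= -0.0036 1/uM

-0.0036 1/uM


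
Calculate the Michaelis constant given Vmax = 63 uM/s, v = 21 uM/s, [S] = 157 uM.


Km = [S] * (Vmax - v) / v
Km = 157 * (63 - 21) / 21
Km = 314.0 uM

314.0 uM


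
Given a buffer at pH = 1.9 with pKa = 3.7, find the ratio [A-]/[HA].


[A-]/[HA] = 10^(pH - pKa)
= 10^(1.9 - 3.7)
= 0.0158

0.0158


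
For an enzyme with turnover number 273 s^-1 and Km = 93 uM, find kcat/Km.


Catalytic efficiency = kcat / Km
= 273 / 93
= 2.9355 uM^-1*s^-1

2.9355 uM^-1*s^-1


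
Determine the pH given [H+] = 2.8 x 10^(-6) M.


pH = -log10([H+])
pH = -log10(2.8 x 10^(-6))
pH = 5.5528

5.5528


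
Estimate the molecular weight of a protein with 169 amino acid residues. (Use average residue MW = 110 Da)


MW = n_residues * 110 Da
MW = 169 * 110
MW = 18590 Da

18590 Da


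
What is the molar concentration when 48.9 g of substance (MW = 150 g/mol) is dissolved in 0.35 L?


C = (mass / MW) / volume
C = (48.9 / 150) / 0.35
C = 0.9314 M

0.9314 M


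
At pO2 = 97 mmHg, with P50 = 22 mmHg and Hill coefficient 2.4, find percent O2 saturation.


Y = pO2^n / (P50^n + pO2^n)
Y = 97^2.4 / (22^2.4 + 97^2.4)
Y = 97.24%

97.24%


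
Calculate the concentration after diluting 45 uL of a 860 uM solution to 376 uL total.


C2 = C1 * V1 / V2
C2 = 860 * 45 / 376
C2 = 102.9255 uM

102.9255 uM


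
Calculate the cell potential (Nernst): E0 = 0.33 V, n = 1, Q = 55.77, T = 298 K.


E = E0 - (RT/nF) * ln(Q)
E = 0.33 - (8.314 * 298 / (1 * 96485)) * ln(55.77)
E = 0.2267 V

0.2267 V


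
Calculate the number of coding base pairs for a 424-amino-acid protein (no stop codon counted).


Each amino acid = 1 codon = 3 bp
bp = 424 * 3 = 1272 bp

1272 bp


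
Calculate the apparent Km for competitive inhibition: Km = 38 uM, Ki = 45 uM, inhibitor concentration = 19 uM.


Km_app = Km * (1 + [I]/Ki)
Km_app = 38 * (1 + 19/45)
Km_app = 54.0444 uM

54.0444 uM


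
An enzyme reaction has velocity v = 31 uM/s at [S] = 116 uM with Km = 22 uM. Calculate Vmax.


Vmax = v * (Km + [S]) / [S]
Vmax = 31 * (22 + 116) / 116
Vmax = 36.8793 uM/s

36.8793 uM/s


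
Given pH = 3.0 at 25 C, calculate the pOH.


pOH = 14 - pH
pOH = 14 - 3.0
pOH = 11.0

11.0


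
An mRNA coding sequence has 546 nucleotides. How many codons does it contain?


codons = nucleotides / 3
codons = 546 / 3 = 182

182


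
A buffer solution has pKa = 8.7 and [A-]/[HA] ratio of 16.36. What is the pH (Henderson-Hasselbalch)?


pH = pKa + log10([A-]/[HA])
pH = 8.7 + log10(16.36)
pH = 9.9138

9.9138


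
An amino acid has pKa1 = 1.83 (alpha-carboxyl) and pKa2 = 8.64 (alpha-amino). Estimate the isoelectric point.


pI = (pKa1 + pKa2) / 2
pI = (1.83 + 8.64) / 2
pI = 5.235

5.235


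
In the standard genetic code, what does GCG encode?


Standard genetic code lookup.
Codon GCG -> Ala

Ala


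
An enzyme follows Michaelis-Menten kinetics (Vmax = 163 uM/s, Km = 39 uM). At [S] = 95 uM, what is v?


v = Vmax * [S] / (Km + [S])
v = 163 * 95 / (39 + 95)
v = 115.5597 uM/s

115.5597 uM/s


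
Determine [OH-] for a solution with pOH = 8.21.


[OH-] = 10^(-pOH)
[OH-] = 10^(-8.21)
[OH-] = 6.166e-09 M

6.166e-09 M


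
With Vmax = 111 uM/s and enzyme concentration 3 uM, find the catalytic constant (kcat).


kcat = Vmax / [E]t
kcat = 111 / 3
kcat = 37.0 s^-1

37.0 s^-1


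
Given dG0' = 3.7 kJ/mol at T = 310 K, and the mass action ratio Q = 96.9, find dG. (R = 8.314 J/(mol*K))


dG = dG0' + RT * ln(Q) / 1000
dG = 3.7 + 8.314 * 310 * ln(96.9) / 1000
dG = 15.4879 kJ/mol

15.4879 kJ/mol


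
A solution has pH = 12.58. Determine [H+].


[H+] = 10^(-pH)
[H+] = 10^(-12.58)
[H+] = 2.630e-13 M

2.630e-13 M


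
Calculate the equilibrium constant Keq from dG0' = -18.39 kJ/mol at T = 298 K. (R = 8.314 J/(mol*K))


Keq = exp(-dG0 * 1000 / (R * T))
Keq = exp(-(-18.39) * 1000 / (8.314 * 298))
Keq = 1673.3611

1673.3611


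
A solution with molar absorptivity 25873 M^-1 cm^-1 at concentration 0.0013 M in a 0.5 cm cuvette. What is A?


A = epsilon * c * l
A = 25873 * 0.0013 * 0.5
A = 16.8175

16.8175


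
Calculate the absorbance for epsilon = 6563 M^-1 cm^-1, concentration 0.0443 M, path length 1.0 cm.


A = epsilon * c * l
A = 6563 * 0.0443 * 1.0
A = 290.7409

290.7409


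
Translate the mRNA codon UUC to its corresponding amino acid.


Standard genetic code lookup.
Codon UUC -> Phe

Phe


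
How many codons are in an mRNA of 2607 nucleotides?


codons = nucleotides / 3
codons = 2607 / 3 = 869

869


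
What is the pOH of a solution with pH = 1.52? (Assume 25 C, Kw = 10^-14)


pOH = 14 - pH
pOH = 14 - 1.52
pOH = 12.48

12.48


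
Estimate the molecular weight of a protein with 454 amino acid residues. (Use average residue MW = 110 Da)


MW = n_residues * 110 Da
MW = 454 * 110
MW = 49940 Da

49940 Da


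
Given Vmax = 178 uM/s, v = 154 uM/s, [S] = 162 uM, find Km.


Km = [S] * (Vmax - v) / v
Km = 162 * (178 - 154) / 154
Km = 25.2468 uM

25.2468 uM


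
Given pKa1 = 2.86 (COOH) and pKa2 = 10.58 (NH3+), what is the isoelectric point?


pI = (pKa1 + pKa2) / 2
pI = (2.86 + 10.58) / 2
pI = 6.72

6.72


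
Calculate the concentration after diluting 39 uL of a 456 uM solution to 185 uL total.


C2 = C1 * V1 / V2
C2 = 456 * 39 / 185
C2 = 96.1297 uM

96.1297 uM


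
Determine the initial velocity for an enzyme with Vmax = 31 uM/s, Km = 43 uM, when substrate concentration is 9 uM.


v = Vmax * [S] / (Km + [S])
v = 31 * 9 / (43 + 9)
v = 5.3654 uM/s

5.3654 uM/s


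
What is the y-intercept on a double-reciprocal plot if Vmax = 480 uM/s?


y-intercept = 1/Vmax
= 1/480
= 0.0021 s/uM

0.0021 s/uM


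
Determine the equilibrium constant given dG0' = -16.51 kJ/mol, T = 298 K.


Keq = exp(-dG0 * 1000 / (R * T))
Keq = exp(-(-16.51) * 1000 / (8.314 * 298))
Keq = 783.5087

783.5087


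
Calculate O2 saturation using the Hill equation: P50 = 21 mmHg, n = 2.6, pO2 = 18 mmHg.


Y = pO2^n / (P50^n + pO2^n)
Y = 18^2.6 / (21^2.6 + 18^2.6)
Y = 40.11%

40.11%


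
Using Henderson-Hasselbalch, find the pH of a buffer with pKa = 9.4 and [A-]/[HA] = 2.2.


pH = pKa + log10([A-]/[HA])
pH = 9.4 + log10(2.2)
pH = 9.7424

9.7424


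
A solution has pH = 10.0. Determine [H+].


[H+] = 10^(-pH)
[H+] = 10^(-10.0)
[H+] = 1.000e-10 M

1.000e-10 M


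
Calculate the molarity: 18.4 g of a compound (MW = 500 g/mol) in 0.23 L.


C = (mass / MW) / volume
C = (18.4 / 500) / 0.23
C = 0.16 M

0.16 M


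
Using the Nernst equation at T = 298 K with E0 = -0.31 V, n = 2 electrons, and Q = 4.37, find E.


E = E0 - (RT/nF) * ln(Q)
E = -0.31 - (8.314 * 298 / (2 * 96485)) * ln(4.37)
E = -0.3289 V

-0.3289 V


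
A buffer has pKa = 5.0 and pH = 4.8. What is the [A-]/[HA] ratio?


[A-]/[HA] = 10^(pH - pKa)
= 10^(4.8 - 5.0)
= 0.631

0.631


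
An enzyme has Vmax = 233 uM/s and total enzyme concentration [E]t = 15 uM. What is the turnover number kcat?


kcat = Vmax / [E]t
kcat = 233 / 15
kcat = 15.5333 s^-1

15.5333 s^-1


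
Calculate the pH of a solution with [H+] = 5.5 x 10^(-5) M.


pH = -log10([H+])
pH = -log10(5.5 x 10^(-5))
pH = 4.2596

4.2596


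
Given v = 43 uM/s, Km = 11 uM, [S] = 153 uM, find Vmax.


Vmax = v * (Km + [S]) / [S]
Vmax = 43 * (11 + 153) / 153
Vmax = 46.0915 uM/s

46.0915 uM/s


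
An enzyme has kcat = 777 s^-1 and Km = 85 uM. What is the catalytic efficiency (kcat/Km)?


Catalytic efficiency = kcat / Km
= 777 / 85
= 9.1412 uM^-1*s^-1

9.1412 uM^-1*s^-1


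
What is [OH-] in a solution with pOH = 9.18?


[OH-] = 10^(-pOH)
[OH-] = 10^(-9.18)
[OH-] = 6.607e-10 M

6.607e-10 M


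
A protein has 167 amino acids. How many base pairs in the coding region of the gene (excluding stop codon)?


Each amino acid = 1 codon = 3 bp
bp = 167 * 3 = 501 bp

501 bp


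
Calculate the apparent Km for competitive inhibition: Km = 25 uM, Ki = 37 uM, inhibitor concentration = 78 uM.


Km_app = Km * (1 + [I]/Ki)
Km_app = 25 * (1 + 78/37)
Km_app = 77.7027 uM

77.7027 uM


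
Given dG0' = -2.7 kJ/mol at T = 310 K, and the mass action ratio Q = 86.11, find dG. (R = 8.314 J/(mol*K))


dG = dG0' + RT * ln(Q) / 1000
dG = -2.7 + 8.314 * 310 * ln(86.11) / 1000
dG = 8.7837 kJ/mol

8.7837 kJ/mol


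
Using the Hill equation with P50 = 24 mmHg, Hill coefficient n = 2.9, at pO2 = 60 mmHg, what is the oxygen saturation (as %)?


Y = pO2^n / (P50^n + pO2^n)
Y = 60^2.9 / (24^2.9 + 60^2.9)
Y = 93.45%

93.45%


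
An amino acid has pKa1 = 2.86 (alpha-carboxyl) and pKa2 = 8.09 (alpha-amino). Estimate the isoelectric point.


pI = (pKa1 + pKa2) / 2
pI = (2.86 + 8.09) / 2
pI = 5.475

5.475


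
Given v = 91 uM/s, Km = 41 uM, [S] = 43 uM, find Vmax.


Vmax = v * (Km + [S]) / [S]
Vmax = 91 * (41 + 43) / 43
Vmax = 177.7674 uM/s

177.7674 uM/s


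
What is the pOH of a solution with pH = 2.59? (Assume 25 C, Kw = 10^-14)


pOH = 14 - pH
pOH = 14 - 2.59
pOH = 11.41

11.41


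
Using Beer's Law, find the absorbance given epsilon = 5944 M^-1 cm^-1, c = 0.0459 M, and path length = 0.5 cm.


A = epsilon * c * l
A = 5944 * 0.0459 * 0.5
A = 136.4148

136.4148


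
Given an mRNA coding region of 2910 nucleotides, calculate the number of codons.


codons = nucleotides / 3
codons = 2910 / 3 = 970

970


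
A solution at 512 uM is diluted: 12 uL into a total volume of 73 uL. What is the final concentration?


C2 = C1 * V1 / V2
C2 = 512 * 12 / 73
C2 = 84.1644 uM

84.1644 uM


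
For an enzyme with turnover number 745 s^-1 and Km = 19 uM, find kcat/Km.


Catalytic efficiency = kcat / Km
= 745 / 19
= 39.2105 uM^-1*s^-1

39.2105 uM^-1*s^-1


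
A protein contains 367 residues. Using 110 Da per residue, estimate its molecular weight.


MW = n_residues * 110 Da
MW = 367 * 110
MW = 40370 Da

40370 Da


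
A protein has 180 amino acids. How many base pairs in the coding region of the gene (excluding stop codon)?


Each amino acid = 1 codon = 3 bp
bp = 180 * 3 = 540 bp

540 bp


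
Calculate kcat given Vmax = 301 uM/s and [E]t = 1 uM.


kcat = Vmax / [E]t
kcat = 301 / 1
kcat = 301.0 s^-1

301.0 s^-1


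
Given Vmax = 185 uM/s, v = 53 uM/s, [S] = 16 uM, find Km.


Km = [S] * (Vmax - v) / v
Km = 16 * (185 - 53) / 53
Km = 39.8491 uM

39.8491 uM


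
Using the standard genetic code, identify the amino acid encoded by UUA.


Standard genetic code lookup.
Codon UUA -> Leu

Leu


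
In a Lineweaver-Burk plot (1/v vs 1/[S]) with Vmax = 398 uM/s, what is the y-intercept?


y-intercept = 1/Vmax
= 1/398
= 0.0025 s/uM

0.0025 s/uM


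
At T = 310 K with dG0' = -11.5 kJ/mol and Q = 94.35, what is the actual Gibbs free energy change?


dG = dG0' + RT * ln(Q) / 1000
dG = -11.5 + 8.314 * 310 * ln(94.35) / 1000
dG = 0.2192 kJ/mol

0.2192 kJ/mol


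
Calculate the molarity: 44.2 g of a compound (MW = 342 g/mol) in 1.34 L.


C = (mass / MW) / volume
C = (44.2 / 342) / 1.34
C = 0.0964 M

0.0964 M


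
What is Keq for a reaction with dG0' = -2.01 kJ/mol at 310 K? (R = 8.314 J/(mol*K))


Keq = exp(-dG0 * 1000 / (R * T))
Keq = exp(-(-2.01) * 1000 / (8.314 * 310))
Keq = 2.1812

2.1812


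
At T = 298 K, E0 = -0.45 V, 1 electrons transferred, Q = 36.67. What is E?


E = E0 - (RT/nF) * ln(Q)
E = -0.45 - (8.314 * 298 / (1 * 96485)) * ln(36.67)
E = -0.5425 V

-0.5425 V


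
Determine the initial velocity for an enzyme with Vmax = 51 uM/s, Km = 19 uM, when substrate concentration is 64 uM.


v = Vmax * [S] / (Km + [S])
v = 51 * 64 / (19 + 64)
v = 39.3253 uM/s

39.3253 uM/s


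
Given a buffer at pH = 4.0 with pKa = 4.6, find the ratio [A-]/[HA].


[A-]/[HA] = 10^(pH - pKa)
= 10^(4.0 - 4.6)
= 0.2512

0.2512


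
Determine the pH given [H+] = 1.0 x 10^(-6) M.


pH = -log10([H+])
pH = -log10(1.0 x 10^(-6))
pH = 6.0

6.0


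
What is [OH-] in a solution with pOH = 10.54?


[OH-] = 10^(-pOH)
[OH-] = 10^(-10.54)
[OH-] = 2.884e-11 M

2.884e-11 M


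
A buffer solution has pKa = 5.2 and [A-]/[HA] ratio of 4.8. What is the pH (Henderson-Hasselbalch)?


pH = pKa + log10([A-]/[HA])
pH = 5.2 + log10(4.8)
pH = 5.8812

5.8812


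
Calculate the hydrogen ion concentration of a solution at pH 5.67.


[H+] = 10^(-pH)
[H+] = 10^(-5.67)
[H+] = 2.138e-06 M

2.138e-06 M


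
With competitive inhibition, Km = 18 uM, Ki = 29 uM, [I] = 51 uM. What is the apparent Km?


Km_app = Km * (1 + [I]/Ki)
Km_app = 18 * (1 + 51/29)
Km_app = 49.6552 uM

49.6552 uM


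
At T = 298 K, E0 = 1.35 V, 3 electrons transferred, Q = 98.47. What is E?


E = E0 - (RT/nF) * ln(Q)
E = 1.35 - (8.314 * 298 / (3 * 96485)) * ln(98.47)
E = 1.3107 V

1.3107 V


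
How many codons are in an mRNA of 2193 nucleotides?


codons = nucleotides / 3
codons = 2193 / 3 = 731

731


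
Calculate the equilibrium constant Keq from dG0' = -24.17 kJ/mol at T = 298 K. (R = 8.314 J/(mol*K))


Keq = exp(-dG0 * 1000 / (R * T))
Keq = exp(-(-24.17) * 1000 / (8.314 * 298))
Keq = 17249.1597

17249.1597


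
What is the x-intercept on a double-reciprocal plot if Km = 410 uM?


x-intercept = -1/Km
= -1/410
= -0.0024 1/uM

-0.0024 1/uM


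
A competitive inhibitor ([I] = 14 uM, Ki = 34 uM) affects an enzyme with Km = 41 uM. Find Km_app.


Km_app = Km * (1 + [I]/Ki)
Km_app = 41 * (1 + 14/34)
Km_app = 57.8824 uM

57.8824 uM


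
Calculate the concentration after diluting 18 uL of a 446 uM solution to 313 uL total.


C2 = C1 * V1 / V2
C2 = 446 * 18 / 313
C2 = 25.6486 uM

25.6486 uM


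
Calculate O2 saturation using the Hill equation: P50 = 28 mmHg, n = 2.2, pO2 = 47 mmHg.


Y = pO2^n / (P50^n + pO2^n)
Y = 47^2.2 / (28^2.2 + 47^2.2)
Y = 75.76%

75.76%


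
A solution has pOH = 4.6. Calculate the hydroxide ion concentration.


[OH-] = 10^(-pOH)
[OH-] = 10^(-4.6)
[OH-] = 2.512e-05 M

2.512e-05 M


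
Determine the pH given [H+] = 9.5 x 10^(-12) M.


pH = -log10([H+])
pH = -log10(9.5 x 10^(-12))
pH = 11.0223

11.0223


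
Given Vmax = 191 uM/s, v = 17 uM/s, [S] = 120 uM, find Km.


Km = [S] * (Vmax - v) / v
Km = 120 * (191 - 17) / 17
Km = 1228.2353 uM

1228.2353 uM


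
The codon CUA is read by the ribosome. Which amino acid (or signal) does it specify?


Standard genetic code lookup.
Codon CUA -> Leu

Leu


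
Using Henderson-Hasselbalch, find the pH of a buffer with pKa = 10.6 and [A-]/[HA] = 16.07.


pH = pKa + log10([A-]/[HA])
pH = 10.6 + log10(16.07)
pH = 11.806

11.806


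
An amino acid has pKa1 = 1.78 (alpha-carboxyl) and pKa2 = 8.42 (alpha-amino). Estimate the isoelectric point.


pI = (pKa1 + pKa2) / 2
pI = (1.78 + 8.42) / 2
pI = 5.1

5.1


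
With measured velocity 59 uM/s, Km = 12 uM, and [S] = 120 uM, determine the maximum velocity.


Vmax = v * (Km + [S]) / [S]
Vmax = 59 * (12 + 120) / 120
Vmax = 64.9 uM/s

64.9 uM/s


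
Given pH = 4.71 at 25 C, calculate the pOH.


pOH = 14 - pH
pOH = 14 - 4.71
pOH = 9.29

9.29


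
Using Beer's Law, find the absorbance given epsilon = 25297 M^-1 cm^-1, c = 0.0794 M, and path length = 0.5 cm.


A = epsilon * c * l
A = 25297 * 0.0794 * 0.5
A = 1004.2909

1004.2909


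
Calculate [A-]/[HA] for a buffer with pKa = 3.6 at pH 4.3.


[A-]/[HA] = 10^(pH - pKa)
= 10^(4.3 - 3.6)
= 5.0119

5.0119


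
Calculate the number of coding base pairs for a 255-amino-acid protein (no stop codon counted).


Each amino acid = 1 codon = 3 bp
bp = 255 * 3 = 765 bp

765 bp


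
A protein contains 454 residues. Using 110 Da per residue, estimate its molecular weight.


MW = n_residues * 110 Da
MW = 454 * 110
MW = 49940 Da

49940 Da


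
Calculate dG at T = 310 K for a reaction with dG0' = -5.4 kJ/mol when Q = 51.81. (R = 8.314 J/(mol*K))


dG = dG0' + RT * ln(Q) / 1000
dG = -5.4 + 8.314 * 310 * ln(51.81) / 1000
dG = 4.7743 kJ/mol

4.7743 kJ/mol


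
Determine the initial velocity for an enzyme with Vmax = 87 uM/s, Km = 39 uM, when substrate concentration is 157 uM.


v = Vmax * [S] / (Km + [S])
v = 87 * 157 / (39 + 157)
v = 69.6888 uM/s

69.6888 uM/s


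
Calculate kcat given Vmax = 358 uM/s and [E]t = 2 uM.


kcat = Vmax / [E]t
kcat = 358 / 2
kcat = 179.0 s^-1

179.0 s^-1


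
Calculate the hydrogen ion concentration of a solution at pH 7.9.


[H+] = 10^(-pH)
[H+] = 10^(-7.9)
[H+] = 1.259e-08 M

1.259e-08 M


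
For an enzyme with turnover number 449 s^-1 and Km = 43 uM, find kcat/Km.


Catalytic efficiency = kcat / Km
= 449 / 43
= 10.4419 uM^-1*s^-1

10.4419 uM^-1*s^-1


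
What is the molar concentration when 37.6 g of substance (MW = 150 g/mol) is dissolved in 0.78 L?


C = (mass / MW) / volume
C = (37.6 / 150) / 0.78
C = 0.3214 M

0.3214 M


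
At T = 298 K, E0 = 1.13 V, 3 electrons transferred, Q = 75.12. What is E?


E = E0 - (RT/nF) * ln(Q)
E = 1.13 - (8.314 * 298 / (3 * 96485)) * ln(75.12)
E = 1.093 V

1.093 V


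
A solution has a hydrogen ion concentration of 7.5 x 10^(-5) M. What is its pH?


pH = -log10([H+])
pH = -log10(7.5 x 10^(-5))
pH = 4.1249

4.1249


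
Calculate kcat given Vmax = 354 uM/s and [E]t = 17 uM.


kcat = Vmax / [E]t
kcat = 354 / 17
kcat = 20.8235 s^-1

20.8235 s^-1


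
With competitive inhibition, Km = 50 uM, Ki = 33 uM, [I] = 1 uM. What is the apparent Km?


Km_app = Km * (1 + [I]/Ki)
Km_app = 50 * (1 + 1/33)
Km_app = 51.5152 uM

51.5152 uM


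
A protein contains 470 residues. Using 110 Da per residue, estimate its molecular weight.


MW = n_residues * 110 Da
MW = 470 * 110
MW = 51700 Da

51700 Da


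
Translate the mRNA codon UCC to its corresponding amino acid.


Standard genetic code lookup.
Codon UCC -> Ser

Ser


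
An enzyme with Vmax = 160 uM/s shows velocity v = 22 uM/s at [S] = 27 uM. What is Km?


Km = [S] * (Vmax - v) / v
Km = 27 * (160 - 22) / 22
Km = 169.3636 uM

169.3636 uM


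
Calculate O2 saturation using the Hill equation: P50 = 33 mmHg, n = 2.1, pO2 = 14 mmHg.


Y = pO2^n / (P50^n + pO2^n)
Y = 14^2.1 / (33^2.1 + 14^2.1)
Y = 14.18%

14.18%


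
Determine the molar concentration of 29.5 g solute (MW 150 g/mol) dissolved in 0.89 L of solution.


C = (mass / MW) / volume
C = (29.5 / 150) / 0.89
C = 0.221 M

0.221 M


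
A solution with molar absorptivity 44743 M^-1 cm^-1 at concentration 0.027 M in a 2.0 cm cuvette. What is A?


A = epsilon * c * l
A = 44743 * 0.027 * 2.0
A = 2416.122

2416.122


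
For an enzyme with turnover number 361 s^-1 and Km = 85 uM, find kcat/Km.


Catalytic efficiency = kcat / Km
= 361 / 85
= 4.2471 uM^-1*s^-1

4.2471 uM^-1*s^-1


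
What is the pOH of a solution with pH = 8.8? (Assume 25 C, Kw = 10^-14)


pOH = 14 - pH
pOH = 14 - 8.8
pOH = 5.2

5.2


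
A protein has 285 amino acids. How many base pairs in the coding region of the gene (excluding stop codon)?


Each amino acid = 1 codon = 3 bp
bp = 285 * 3 = 855 bp

855 bp


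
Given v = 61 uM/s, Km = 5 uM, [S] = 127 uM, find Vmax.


Vmax = v * (Km + [S]) / [S]
Vmax = 61 * (5 + 127) / 127
Vmax = 63.4016 uM/s

63.4016 uM/s


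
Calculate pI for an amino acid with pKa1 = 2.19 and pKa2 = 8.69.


pI = (pKa1 + pKa2) / 2
pI = (2.19 + 8.69) / 2
pI = 5.44

5.44


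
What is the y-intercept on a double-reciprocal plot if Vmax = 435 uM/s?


y-intercept = 1/Vmax
= 1/435
= 0.0023 s/uM

0.0023 s/uM


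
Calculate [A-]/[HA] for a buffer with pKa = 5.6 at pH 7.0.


[A-]/[HA] = 10^(pH - pKa)
= 10^(7.0 - 5.6)
= 25.1189

25.1189


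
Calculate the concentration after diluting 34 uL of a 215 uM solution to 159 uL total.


C2 = C1 * V1 / V2
C2 = 215 * 34 / 159
C2 = 45.9748 uM

45.9748 uM


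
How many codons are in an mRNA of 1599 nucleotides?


codons = nucleotides / 3
codons = 1599 / 3 = 533

533


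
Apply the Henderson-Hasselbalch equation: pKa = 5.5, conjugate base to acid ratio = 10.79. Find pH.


pH = pKa + log10([A-]/[HA])
pH = 5.5 + log10(10.79)
pH = 6.533

6.533


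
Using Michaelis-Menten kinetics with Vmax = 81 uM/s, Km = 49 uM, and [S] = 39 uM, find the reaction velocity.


v = Vmax * [S] / (Km + [S])
v = 81 * 39 / (49 + 39)
v = 35.8977 uM/s

35.8977 uM/s


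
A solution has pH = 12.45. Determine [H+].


[H+] = 10^(-pH)
[H+] = 10^(-12.45)
[H+] = 3.548e-13 M

3.548e-13 M


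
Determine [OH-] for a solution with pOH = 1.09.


[OH-] = 10^(-pOH)
[OH-] = 10^(-1.09)
[OH-] = 0.0813 M

0.0813 M
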